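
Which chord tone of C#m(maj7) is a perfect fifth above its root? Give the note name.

G#

Spelling the chord: C#, E, G#, B#.
The root is C#. A perfect fifth above C# is G#.
G# is the chord's 5th.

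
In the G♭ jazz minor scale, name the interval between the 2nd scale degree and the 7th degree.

The scale runs G♭ A♭ B𝄫 C♭ D♭ E♭ F.
That puts A♭ below F.
From A♭ to F is 9 semitones, exactly the major sixth.

major sixth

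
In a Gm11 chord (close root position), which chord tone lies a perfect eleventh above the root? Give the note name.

C

The chord tones of Gm11 are G, B♭, D, F, A, C.
The root is G. A perfect eleventh above G is C.
C is the chord's 11th.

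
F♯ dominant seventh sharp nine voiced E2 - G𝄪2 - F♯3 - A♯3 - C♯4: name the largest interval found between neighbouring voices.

Adjacent intervals: E2→G𝄪2 = augmented third; G𝄪2→F♯3 = diminished seventh; F♯3→A♯3 = major third; A♯3→C♯4 = minor third.
The largest is G𝄪2 to F♯3, a diminished seventh (9 semitones).

diminished seventh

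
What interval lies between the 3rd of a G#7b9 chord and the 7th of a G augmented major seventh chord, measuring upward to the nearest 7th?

G#7b9 has B# as its 3rd, and G augmented major seventh has F# as its 7th.
B# up to F# is 6 semitones, a half step narrower than a perfect fifth, so the interval is diminished.

diminished fifth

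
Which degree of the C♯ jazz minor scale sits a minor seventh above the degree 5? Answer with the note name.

The scale is C♯ D♯ E F♯ G♯ A♯ B♯.
The degree 5 is G♯; a minor seventh above that is F♯ — scale degree 4.

F#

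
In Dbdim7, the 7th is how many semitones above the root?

Spelling the chord: Db, Fb, Abb, Cbb.
Db to Cbb is a diminished seventh: 9 semitones.

9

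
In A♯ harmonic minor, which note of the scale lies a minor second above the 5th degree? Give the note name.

The scale is A♯ B♯ C♯ D♯ E♯ F♯ G𝄪.
The 5th degree is E♯; a minor second above that is F♯ — scale degree 6.

F#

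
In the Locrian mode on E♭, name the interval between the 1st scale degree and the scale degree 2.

minor second

The scale runs E♭ F♭ G♭ A♭ B𝄫 C♭ D♭.
1st scale degree = E♭; degree 2 = F♭.
2 letter names make it a second; at 1 semitone (a half step narrower than major) the quality is minor.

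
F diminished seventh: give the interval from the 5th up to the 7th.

Spelling the chord: F, Ab, Cb, Ebb.
5th = Cb; 7th = Ebb.
From Cb to Ebb: 3 semitones over a third = minor.

m3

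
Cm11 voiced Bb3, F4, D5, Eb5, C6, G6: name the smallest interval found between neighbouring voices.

Adjacent intervals: Bb3→F4 = perfect fifth; F4→D5 = major sixth; D5→Eb5 = minor second; Eb5→C6 = major sixth; C6→G6 = perfect fifth.
The smallest is D5 to Eb5, a minor second (1 semitone).

m2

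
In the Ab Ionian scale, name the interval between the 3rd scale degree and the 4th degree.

Spelling the Ab Ionian scale: Ab Bb C Db Eb F G.
The 3rd scale degree is C and the 4th scale degree is Db.
From C to Db: 1 semitone over a second = minor.

m2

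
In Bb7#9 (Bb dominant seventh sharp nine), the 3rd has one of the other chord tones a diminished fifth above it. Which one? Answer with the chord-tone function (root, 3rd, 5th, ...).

Spelling the chord: Bb D F Ab C#.
The 3rd is D. A diminished fifth above D is Ab.
Ab is the chord's 7th.

7th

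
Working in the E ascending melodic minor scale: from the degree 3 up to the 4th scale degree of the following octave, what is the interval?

M9

E melodic minor: E F♯ G A B C♯ D♯.
That puts G below A.
Counting 9 letters and 14 half steps from G gives a major ninth.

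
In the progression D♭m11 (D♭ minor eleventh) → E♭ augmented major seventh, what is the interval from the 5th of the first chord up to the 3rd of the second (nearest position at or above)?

major seventh

D♭m11 (D♭ minor eleventh) has A♭ as its 5th, and E♭ augmented major seventh has G as its 3rd.
A♭ up to G spans 7 letter names and 11 semitones — a major seventh.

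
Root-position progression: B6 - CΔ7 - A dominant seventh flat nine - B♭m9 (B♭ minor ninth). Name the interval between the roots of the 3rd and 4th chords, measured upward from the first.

The roots are A and B♭.
2 letter names make it a second; at 1 semitone (a half step narrower than major) the quality is minor.

minor second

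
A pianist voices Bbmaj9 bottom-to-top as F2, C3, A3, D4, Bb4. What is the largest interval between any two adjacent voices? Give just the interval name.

Adjacent intervals: F2→C3 = perfect fifth; C3→A3 = major sixth; A3→D4 = perfect fourth; D4→Bb4 = minor sixth.
The largest is C3 to A3, a major sixth (9 semitones).

major sixth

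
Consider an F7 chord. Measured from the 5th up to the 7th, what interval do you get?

F dominant seventh: F, A, C, Eb.
The 5th is C and the 7th is Eb.
From C to Eb: 3 semitones over a third = minor.

minor 3rd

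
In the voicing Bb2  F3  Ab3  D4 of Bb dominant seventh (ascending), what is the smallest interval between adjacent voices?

Adjacent intervals: Bb2→F3 = perfect fifth; F3→Ab3 = minor third; Ab3→D4 = augmented fourth.
The smallest is F3 to Ab3, a minor third (3 semitones).

minor third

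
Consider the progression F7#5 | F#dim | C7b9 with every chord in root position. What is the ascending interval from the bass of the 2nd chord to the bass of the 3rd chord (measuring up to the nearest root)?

The roots are F# and C.
F# up to C is 6 semitones, a half step narrower than a perfect fifth, so the interval is diminished.

diminished fifth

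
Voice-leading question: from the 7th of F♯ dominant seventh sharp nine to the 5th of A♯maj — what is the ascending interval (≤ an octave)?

F♯ dominant seventh sharp nine has E as its 7th, and A♯maj has E♯ as its 5th.
1 letter names make it a unison; at 1 semitone (a half step wider than perfect) the quality is augmented.

augmented unison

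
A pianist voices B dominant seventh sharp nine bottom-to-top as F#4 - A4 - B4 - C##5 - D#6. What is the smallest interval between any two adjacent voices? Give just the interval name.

major second

Adjacent intervals: F#4→A4 = minor third; A4→B4 = major second; B4→C##5 = augmented second; C##5→D#6 = minor ninth.
The smallest is A4 to B4, a major second (2 semitones).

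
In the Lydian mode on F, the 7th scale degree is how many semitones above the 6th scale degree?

2

The scale is F G A B C D E.
D up to E is a major second — 2 semitones.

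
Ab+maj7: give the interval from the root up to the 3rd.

major third

The chord tones of Ab+maj7 (Ab augmented major seventh) are Ab, C, E, G.
Root = Ab; 3rd = C.
Ab up to C spans 3 letter names and 4 semitones — a major third.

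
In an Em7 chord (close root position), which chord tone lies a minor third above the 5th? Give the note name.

D

Em7: E-G-B-D.
The 5th is B. A minor third above B is D.
D is the chord's 7th.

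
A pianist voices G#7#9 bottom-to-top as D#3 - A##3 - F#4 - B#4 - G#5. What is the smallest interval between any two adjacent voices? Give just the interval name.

augmented fourth

Adjacent intervals: D#3→A##3 = augmented fifth; A##3→F#4 = diminished sixth; F#4→B#4 = augmented fourth; B#4→G#5 = minor sixth.
The smallest is F#4 to B#4, an augmented fourth (6 semitones).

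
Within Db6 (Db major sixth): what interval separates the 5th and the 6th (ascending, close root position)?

Db6 (Db major sixth) is spelled Db, F, Ab, Bb.
5th = Ab; 6th = Bb.
Counting 2 letters and 2 half steps from Ab gives a major second.

major second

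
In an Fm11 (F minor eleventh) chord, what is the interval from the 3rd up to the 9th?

The chord tones of F minor eleventh are F-Ab-C-Eb-G-Bb.
So we need the interval from Ab up to G.
Counting 7 letters and 11 half steps from Ab gives a major seventh.

major 7th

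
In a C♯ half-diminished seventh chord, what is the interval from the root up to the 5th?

C♯m7b5 (C♯ half-diminished seventh) is spelled C♯–E–G–B.
Root = C♯; 5th = G.
From C♯ to G: 6 semitones over a fifth = diminished.

diminished fifth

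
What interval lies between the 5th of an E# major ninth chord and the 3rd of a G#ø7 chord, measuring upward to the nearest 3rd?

E# major ninth has B# as its 5th, and G#ø7 has B as its 3rd.
From B# to B: 11 semitones over an octave = diminished.

d8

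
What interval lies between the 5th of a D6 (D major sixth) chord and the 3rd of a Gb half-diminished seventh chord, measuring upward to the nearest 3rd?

The 5th of D6 (D major sixth) is A; the 3rd of Gb half-diminished seventh is Bbb.
2 letter names make it a second; at 0 semitones (a whole step narrower than major) the quality is diminished.

diminished 2nd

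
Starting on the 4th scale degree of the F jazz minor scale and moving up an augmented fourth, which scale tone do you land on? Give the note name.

The scale is F G A♭ B♭ C D E.
The 4th scale degree is B♭; an augmented fourth above that is E — scale degree 7.

E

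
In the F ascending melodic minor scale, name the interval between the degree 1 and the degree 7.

major seventh

F melodic minor: F G Ab Bb C D E.
Degree 1 = F; 7th degree = E.
From F to E is 11 semitones, exactly the major seventh.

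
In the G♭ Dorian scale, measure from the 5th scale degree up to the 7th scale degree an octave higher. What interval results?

Spelling the G♭ Dorian scale: G♭ A♭ B𝄫 C♭ D♭ E♭ F♭.
5th scale degree = D♭; scale degree 7 (up an octave) = F♭.
From D♭ to F♭: 15 semitones over a tenth = minor.

minor tenth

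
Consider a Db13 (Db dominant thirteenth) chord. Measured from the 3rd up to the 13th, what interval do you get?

perfect eleventh

Db13 (Db dominant thirteenth): Db F Ab Cb Eb Bb.
3rd = F; 13th = Bb.
F up to Bb spans 11 letter names and 17 semitones — a perfect eleventh.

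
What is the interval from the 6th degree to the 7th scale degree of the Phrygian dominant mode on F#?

major second

The scale runs F# G A# B C# D E.
That puts D below E.
Counting 2 letters and 2 half steps from D gives a major second.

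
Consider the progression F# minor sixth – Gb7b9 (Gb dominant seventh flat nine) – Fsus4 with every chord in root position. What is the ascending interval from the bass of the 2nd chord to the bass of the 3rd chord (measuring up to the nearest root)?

The roots are Gb and F.
Counting 7 letters and 11 half steps from Gb gives a major seventh.

major seventh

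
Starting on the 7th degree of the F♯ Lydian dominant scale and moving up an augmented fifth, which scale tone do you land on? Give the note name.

B#

The scale is F♯ G♯ A♯ B♯ C♯ D♯ E.
The 7th degree is E; an augmented fifth above that is B♯ — scale degree 4.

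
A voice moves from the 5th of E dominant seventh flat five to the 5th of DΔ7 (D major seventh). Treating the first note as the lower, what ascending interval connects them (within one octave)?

E dominant seventh flat five has Bb as its 5th, and DΔ7 (D major seventh) has A as its 5th.
From Bb to A is 11 semitones, exactly the major seventh.

major seventh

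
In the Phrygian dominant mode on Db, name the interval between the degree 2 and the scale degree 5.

Db phrygian dominant: Db Ebb F Gb Ab Bbb Cb.
That puts Ebb below Ab.
Ebb up to Ab is 6 semitones, a half step wider than a perfect fourth, so the interval is augmented.

augmented fourth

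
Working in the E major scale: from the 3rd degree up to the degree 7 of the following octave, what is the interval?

Spelling the E major scale: E F# G# A B C# D#.
So we need the interval from G# up to D#.
G# up to D# spans 12 letter names and 19 semitones — a perfect twelfth.

perfect 12th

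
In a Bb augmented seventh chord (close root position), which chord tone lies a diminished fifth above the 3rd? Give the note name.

Bb+7 (Bb augmented seventh): Bb-D-F#-Ab.
The 3rd is D. A diminished fifth above D is Ab.
Ab is the chord's 7th.

Ab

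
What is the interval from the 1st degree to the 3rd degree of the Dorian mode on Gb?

minor third

Gb dorian: Gb Ab Bbb Cb Db Eb Fb.
1st degree = Gb; 3rd degree = Bbb.
3 letter names make it a third; at 3 semitones (a half step narrower than major) the quality is minor.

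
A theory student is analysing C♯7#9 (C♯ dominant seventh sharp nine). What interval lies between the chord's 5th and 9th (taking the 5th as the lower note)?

augmented fifth

Spelling the chord: C♯, E♯, G♯, B, D𝄪.
So we need the interval from G♯ up to D𝄪.
G♯ up to D𝄪 is 8 semitones, a half step wider than a perfect fifth, so the interval is augmented.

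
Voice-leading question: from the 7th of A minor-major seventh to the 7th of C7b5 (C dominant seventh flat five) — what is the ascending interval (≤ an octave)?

The 7th of A minor-major seventh is G#; the 7th of C7b5 (C dominant seventh flat five) is Bb.
3 letter names make it a third; at 2 semitones (a whole step narrower than major) the quality is diminished.

diminished 3rd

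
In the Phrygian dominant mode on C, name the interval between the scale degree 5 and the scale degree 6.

minor 2nd

Spelling the Phrygian dominant mode on C: C D♭ E F G A♭ B♭.
Scale degree 5 = G; scale degree 6 = A♭.
2 letter names make it a second; at 1 semitone (a half step narrower than major) the quality is minor.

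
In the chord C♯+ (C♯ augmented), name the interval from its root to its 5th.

Spelling the chord: C♯–E♯–G𝄪.
The root is C♯ and the 5th is G𝄪.
C♯ up to G𝄪 is 8 semitones, a half step wider than a perfect fifth, so the interval is augmented.

augmented 5th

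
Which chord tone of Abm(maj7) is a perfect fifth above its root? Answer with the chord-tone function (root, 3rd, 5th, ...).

Abm(maj7) is spelled Ab, Cb, Eb, G.
The root is Ab. A perfect fifth above Ab is Eb.
Eb is the chord's 5th.

5th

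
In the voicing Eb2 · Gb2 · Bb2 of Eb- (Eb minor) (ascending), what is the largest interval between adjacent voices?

major third

Adjacent intervals: Eb2→Gb2 = minor third; Gb2→Bb2 = major third.
The largest is Gb2 to Bb2, a major third (4 semitones).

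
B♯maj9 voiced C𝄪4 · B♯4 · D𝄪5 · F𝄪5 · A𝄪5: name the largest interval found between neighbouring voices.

m7

Adjacent intervals: C𝄪4→B♯4 = minor seventh; B♯4→D𝄪5 = major third; D𝄪5→F𝄪5 = minor third; F𝄪5→A𝄪5 = major third.
The largest is C𝄪4 to B♯4, a minor seventh (10 semitones).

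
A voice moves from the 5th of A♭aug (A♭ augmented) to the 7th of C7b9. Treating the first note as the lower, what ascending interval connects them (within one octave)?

diminished fifth

The 5th of A♭aug (A♭ augmented) is E; the 7th of C7b9 is B♭.
From E to B♭: 6 semitones over a fifth = diminished.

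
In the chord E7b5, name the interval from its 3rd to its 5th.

diminished third

Spelling the chord: E-G#-Bb-D.
The 3rd is G# and the 5th is Bb.
G# up to Bb is 2 semitones, a whole step narrower than a major third, so the interval is diminished.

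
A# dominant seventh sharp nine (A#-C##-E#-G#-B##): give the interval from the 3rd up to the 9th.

major 7th

The 3rd is C## and the 9th is B##.
From C## to B## is 11 semitones, exactly the major seventh.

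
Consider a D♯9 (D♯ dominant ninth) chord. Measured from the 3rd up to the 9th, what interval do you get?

minor seventh

Spelling the chord: D♯ F𝄪 A♯ C♯ E♯.
That puts F𝄪 below E♯.
From F𝄪 to E♯: 10 semitones over a seventh = minor.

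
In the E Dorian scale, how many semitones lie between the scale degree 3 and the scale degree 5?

4

The scale is E F♯ G A B C♯ D.
G up to B is a major third — 4 semitones.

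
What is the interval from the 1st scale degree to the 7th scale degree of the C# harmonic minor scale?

The scale runs C# D# E F# G# A B#.
So we need the interval from C# up to B#.
C# up to B# spans 7 letter names and 11 semitones — a major seventh.

major seventh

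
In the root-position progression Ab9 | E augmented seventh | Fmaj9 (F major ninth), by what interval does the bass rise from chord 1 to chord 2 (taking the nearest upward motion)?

augmented fifth

The roots are Ab and E.
From Ab to E: 8 semitones over a fifth = augmented.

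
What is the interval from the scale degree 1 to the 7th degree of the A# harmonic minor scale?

The scale runs A# B# C# D# E# F# G##.
Scale degree 1 = A#; degree 7 = G##.
A# up to G## spans 7 letter names and 11 semitones — a major seventh.

major seventh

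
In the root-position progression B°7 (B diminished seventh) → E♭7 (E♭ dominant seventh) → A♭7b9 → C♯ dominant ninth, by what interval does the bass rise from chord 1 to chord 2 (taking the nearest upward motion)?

The roots are B and E♭.
From B to E♭: 4 semitones over a fourth = diminished.

diminished 4th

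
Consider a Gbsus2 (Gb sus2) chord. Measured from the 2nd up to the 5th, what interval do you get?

P4

Gb sus2 is spelled Gb Ab Db.
That puts Ab below Db.
Ab up to Db spans 4 letter names and 5 semitones — a perfect fourth.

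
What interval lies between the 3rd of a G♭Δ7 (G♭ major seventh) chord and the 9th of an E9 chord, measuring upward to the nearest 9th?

augmented 5th

The 3rd of G♭Δ7 (G♭ major seventh) is B♭; the 9th of E9 is F♯.
5 letter names make it a fifth; at 8 semitones (a half step wider than perfect) the quality is augmented.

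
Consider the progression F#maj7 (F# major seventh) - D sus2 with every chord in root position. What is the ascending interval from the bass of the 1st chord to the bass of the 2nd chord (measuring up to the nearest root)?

The roots are F# and D.
6 letter names make it a sixth; at 8 semitones (a half step narrower than major) the quality is minor.

m6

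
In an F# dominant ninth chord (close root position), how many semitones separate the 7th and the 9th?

F# dominant ninth: F#–A#–C#–E–G#.
E to G# is a major third: 4 semitones.

4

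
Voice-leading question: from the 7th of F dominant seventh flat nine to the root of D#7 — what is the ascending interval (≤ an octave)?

The 7th of F dominant seventh flat nine is Eb; the root of D#7 is D#.
Eb up to D# is 12 semitones, a half step wider than a major seventh, so the interval is augmented.

augmented seventh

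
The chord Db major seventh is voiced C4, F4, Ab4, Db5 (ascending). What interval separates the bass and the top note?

minor ninth

The outer voices are C4 and Db5.
C up to Db is 13 semitones, a half step narrower than a major ninth, so the interval is minor.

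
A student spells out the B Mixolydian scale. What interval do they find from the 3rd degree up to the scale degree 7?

Spelling the B Mixolydian scale: B C♯ D♯ E F♯ G♯ A.
That puts D♯ below A.
From D♯ to A: 6 semitones over a fifth = diminished.

diminished 5th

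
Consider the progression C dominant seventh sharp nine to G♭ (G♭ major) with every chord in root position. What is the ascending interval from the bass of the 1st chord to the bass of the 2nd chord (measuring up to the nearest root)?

The roots are C and G♭.
C up to G♭ is 6 semitones, a half step narrower than a perfect fifth, so the interval is diminished.

diminished fifth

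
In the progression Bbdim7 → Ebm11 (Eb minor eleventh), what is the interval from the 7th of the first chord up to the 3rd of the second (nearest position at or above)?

The 7th of Bbdim7 is Abb; the 3rd of Ebm11 (Eb minor eleventh) is Gb.
From Abb to Gb is 11 semitones, exactly the major seventh.

M7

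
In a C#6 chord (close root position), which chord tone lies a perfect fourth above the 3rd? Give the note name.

A#

C#6: C#–E#–G#–A#.
The 3rd is E#. A perfect fourth above E# is A#.
A# is the chord's 6th.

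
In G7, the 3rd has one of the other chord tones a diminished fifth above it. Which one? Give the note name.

Spelling the chord: G–B–D–F.
The 3rd is B. A diminished fifth above B is F.
F is the chord's 7th.

F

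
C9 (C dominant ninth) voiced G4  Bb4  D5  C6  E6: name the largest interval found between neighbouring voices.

minor seventh

Adjacent intervals: G4→Bb4 = minor third; Bb4→D5 = major third; D5→C6 = minor seventh; C6→E6 = major third.
The largest is D5 to C6, a minor seventh (10 semitones).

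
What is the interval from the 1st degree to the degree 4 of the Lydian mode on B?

augmented 4th

Spelling the Lydian mode on B: B C♯ D♯ E♯ F♯ G♯ A♯.
The 1st degree is B and the scale degree 4 is E♯.
From B to E♯: 6 semitones over a fourth = augmented.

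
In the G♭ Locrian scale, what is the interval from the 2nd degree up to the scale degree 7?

M6

The scale runs G♭ A𝄫 B𝄫 C♭ D𝄫 E𝄫 F♭.
So we need the interval from A𝄫 up to F♭.
From A𝄫 to F♭ is 9 semitones, exactly the major sixth.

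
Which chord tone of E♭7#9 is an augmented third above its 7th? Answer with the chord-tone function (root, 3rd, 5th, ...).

9th

Spelling the chord: E♭-G-B♭-D♭-F♯.
The 7th is D♭. An augmented third above D♭ is F♯.
F♯ is the chord's 9th.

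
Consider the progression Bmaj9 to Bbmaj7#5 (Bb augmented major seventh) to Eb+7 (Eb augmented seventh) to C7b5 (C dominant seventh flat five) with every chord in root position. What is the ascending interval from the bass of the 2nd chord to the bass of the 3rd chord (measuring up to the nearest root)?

perfect fourth

The roots are Bb and Eb.
Counting 4 letters and 5 half steps from Bb gives a perfect fourth.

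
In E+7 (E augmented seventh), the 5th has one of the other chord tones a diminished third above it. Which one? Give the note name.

E+7: E G# B# D.
The 5th is B#. A diminished third above B# is D.
D is the chord's 7th.

D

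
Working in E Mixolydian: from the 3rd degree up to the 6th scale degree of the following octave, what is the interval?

perfect eleventh

E mixolydian: E F♯ G♯ A B C♯ D.
The 3rd degree is G♯ and the 6th degree (up an octave) is C♯.
From G♯ to C♯ is 17 semitones, exactly the perfect eleventh.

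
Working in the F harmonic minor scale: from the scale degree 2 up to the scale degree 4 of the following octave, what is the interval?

The scale runs F G Ab Bb C Db E.
The scale degree 2 is G and the 4th scale degree (up an octave) is Bb.
G up to Bb is 15 semitones, a half step narrower than a major tenth, so the interval is minor.

minor 10th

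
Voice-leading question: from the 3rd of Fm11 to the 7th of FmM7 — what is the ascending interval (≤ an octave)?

Fm11 has Ab as its 3rd, and FmM7 has E as its 7th.
5 letter names make it a fifth; at 8 semitones (a half step wider than perfect) the quality is augmented.

augmented 5th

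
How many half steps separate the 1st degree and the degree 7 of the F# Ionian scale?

11

The scale is F# G# A# B C# D# E#.
F# up to E# is a major seventh — 11 semitones.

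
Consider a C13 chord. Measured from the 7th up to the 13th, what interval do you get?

C13 is spelled C E G B♭ D A.
The 7th is B♭ and the 13th is A.
Counting 7 letters and 11 half steps from B♭ gives a major seventh.

major seventh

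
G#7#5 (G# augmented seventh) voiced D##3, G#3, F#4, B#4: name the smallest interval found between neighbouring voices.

Adjacent intervals: D##3→G#3 = diminished fourth; G#3→F#4 = minor seventh; F#4→B#4 = augmented fourth.
The smallest is D##3 to G#3, a diminished fourth (4 semitones).

diminished fourth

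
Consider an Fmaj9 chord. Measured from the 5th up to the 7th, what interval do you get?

Fmaj9 (F major ninth): F A C E G.
The 5th is C and the 7th is E.
Counting 3 letters and 4 half steps from C gives a major third.

major third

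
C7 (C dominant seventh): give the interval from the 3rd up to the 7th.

C7 (C dominant seventh) is spelled C, E, G, Bb.
3rd = E; 7th = Bb.
E up to Bb is 6 semitones, a half step narrower than a perfect fifth, so the interval is diminished.
This 3–7 tritone is the characteristic tension at the heart of the dominant sound.

diminished 5th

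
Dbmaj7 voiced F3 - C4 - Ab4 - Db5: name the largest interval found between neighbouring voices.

m6

Adjacent intervals: F3→C4 = perfect fifth; C4→Ab4 = minor sixth; Ab4→Db5 = perfect fourth.
The largest is C4 to Ab4, a minor sixth (8 semitones).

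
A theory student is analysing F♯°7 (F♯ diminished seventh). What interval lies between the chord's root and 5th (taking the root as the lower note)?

F♯°7 (F♯ diminished seventh) is spelled F♯-A-C-E♭.
Root = F♯; 5th = C.
5 letter names make it a fifth; at 6 semitones (a half step narrower than perfect) the quality is diminished.

diminished 5th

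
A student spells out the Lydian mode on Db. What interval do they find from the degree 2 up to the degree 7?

M6

The scale runs Db Eb F G Ab Bb C.
That puts Eb below C.
From Eb to C is 9 semitones, exactly the major sixth.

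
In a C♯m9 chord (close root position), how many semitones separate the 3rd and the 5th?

C♯ minor ninth is spelled C♯–E–G♯–B–D♯.
E to G♯ is a major third: 4 semitones.

4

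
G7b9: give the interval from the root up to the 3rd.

major 3rd

G dominant seventh flat nine: G, B, D, F, Ab.
So we need the interval from G up to B.
G up to B spans 3 letter names and 4 semitones — a major third.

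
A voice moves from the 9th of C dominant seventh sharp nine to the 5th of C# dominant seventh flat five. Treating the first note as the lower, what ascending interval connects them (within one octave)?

C dominant seventh sharp nine has D# as its 9th, and C# dominant seventh flat five has G as its 5th.
From D# to G: 4 semitones over a fourth = diminished.

diminished fourth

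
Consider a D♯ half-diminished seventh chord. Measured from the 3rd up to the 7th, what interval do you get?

perfect fifth

Spelling the chord: D♯, F♯, A, C♯.
So we need the interval from F♯ up to C♯.
Counting 5 letters and 7 half steps from F♯ gives a perfect fifth.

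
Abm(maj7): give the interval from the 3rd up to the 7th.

The chord tones of Abm(maj7) are Ab, Cb, Eb, G.
The 3rd is Cb and the 7th is G.
From Cb to G: 8 semitones over a fifth = augmented.

augmented fifth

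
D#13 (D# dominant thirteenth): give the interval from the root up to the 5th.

perfect fifth

The chord tones of D# dominant thirteenth are D# F## A# C# E# B#.
The root is D# and the 5th is A#.
D# up to A# spans 5 letter names and 7 semitones — a perfect fifth.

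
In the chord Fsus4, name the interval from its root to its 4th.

Spelling the chord: F–B♭–C.
Root = F; 4th = B♭.
From F to B♭ is 5 semitones, exactly the perfect fourth.

perfect fourth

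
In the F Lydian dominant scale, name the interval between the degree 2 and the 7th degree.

The scale runs F G A B C D Eb.
So we need the interval from G up to Eb.
6 letter names make it a sixth; at 8 semitones (a half step narrower than major) the quality is minor.

m6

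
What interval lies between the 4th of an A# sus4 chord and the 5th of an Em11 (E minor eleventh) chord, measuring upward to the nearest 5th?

minor sixth

A# sus4 has D# as its 4th, and Em11 (E minor eleventh) has B as its 5th.
D# up to B is 8 semitones, a half step narrower than a major sixth, so the interval is minor.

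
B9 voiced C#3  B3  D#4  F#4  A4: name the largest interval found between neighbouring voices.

Adjacent intervals: C#3→B3 = minor seventh; B3→D#4 = major third; D#4→F#4 = minor third; F#4→A4 = minor third.
The largest is C#3 to B3, a minor seventh (10 semitones).

minor 7th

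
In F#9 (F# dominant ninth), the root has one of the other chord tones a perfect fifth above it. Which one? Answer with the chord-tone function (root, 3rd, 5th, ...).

5th

F#9: F# A# C# E G#.
The root is F#. A perfect fifth above F# is C#.
C# is the chord's 5th.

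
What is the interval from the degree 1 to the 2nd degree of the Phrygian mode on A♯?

minor second

The scale runs A♯ B C♯ D♯ E♯ F♯ G♯.
The degree 1 is A♯ and the scale degree 2 is B.
A♯ up to B is 1 semitone, a half step narrower than a major second, so the interval is minor.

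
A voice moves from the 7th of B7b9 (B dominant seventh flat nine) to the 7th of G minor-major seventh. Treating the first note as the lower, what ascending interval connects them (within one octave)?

major sixth

B7b9 (B dominant seventh flat nine) has A as its 7th, and G minor-major seventh has F# as its 7th.
A up to F# spans 6 letter names and 9 semitones — a major sixth.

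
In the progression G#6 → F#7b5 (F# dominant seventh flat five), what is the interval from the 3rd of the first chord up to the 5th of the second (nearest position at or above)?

G#6 has B# as its 3rd, and F#7b5 (F# dominant seventh flat five) has C as its 5th.
B# up to C is 0 semitones, a whole step narrower than a major second, so the interval is diminished.

d2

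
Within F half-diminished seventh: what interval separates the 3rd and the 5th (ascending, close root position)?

m3

F half-diminished seventh: F-Ab-Cb-Eb.
The 3rd is Ab and the 5th is Cb.
3 letter names make it a third; at 3 semitones (a half step narrower than major) the quality is minor.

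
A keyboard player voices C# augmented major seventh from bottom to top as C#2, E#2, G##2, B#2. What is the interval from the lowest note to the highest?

The outer voices are C#2 and B#2.
Counting 7 letters and 11 half steps from C# gives a major seventh.

major seventh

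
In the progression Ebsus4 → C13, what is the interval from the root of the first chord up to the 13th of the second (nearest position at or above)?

Ebsus4 has Eb as its root, and C13 has A as its 13th.
From Eb to A: 6 semitones over a fourth = augmented.

augmented fourth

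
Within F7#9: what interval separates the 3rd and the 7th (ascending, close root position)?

d5

F7#9 (F dominant seventh sharp nine) is spelled F A C Eb G#.
The 3rd is A and the 7th is Eb.
5 letter names make it a fifth; at 6 semitones (a half step narrower than perfect) the quality is diminished.
This 3–7 tritone is the characteristic tension at the heart of the dominant sound.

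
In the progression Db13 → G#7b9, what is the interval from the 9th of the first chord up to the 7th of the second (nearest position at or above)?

augmented second

Db13 has Eb as its 9th, and G#7b9 has F# as its 7th.
2 letter names make it a second; at 3 semitones (a half step wider than major) the quality is augmented.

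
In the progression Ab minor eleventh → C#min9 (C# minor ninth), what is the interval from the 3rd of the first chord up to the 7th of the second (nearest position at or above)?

The 3rd of Ab minor eleventh is Cb; the 7th of C#min9 (C# minor ninth) is B.
Cb up to B is 12 semitones, a half step wider than a major seventh, so the interval is augmented.

augmented seventh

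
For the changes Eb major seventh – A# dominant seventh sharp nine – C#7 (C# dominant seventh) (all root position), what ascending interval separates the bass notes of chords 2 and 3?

The roots are A# and C#.
3 letter names make it a third; at 3 semitones (a half step narrower than major) the quality is minor.

minor third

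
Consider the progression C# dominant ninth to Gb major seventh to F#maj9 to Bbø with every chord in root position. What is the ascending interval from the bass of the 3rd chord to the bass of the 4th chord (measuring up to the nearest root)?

The roots are F# and Bb.
From F# to Bb: 4 semitones over a fourth = diminished.

diminished fourth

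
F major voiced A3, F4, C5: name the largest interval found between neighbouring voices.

Adjacent intervals: A3→F4 = minor sixth; F4→C5 = perfect fifth.
The largest is A3 to F4, a minor sixth (8 semitones).

minor sixth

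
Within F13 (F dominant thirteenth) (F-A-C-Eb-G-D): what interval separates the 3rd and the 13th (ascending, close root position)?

P11

The 3rd is A and the 13th is D.
A up to D spans 11 letter names and 17 semitones — a perfect eleventh.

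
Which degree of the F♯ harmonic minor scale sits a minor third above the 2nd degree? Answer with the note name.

B

The scale is F♯ G♯ A B C♯ D E♯.
The 2nd degree is G♯; a minor third above that is B — scale degree 4.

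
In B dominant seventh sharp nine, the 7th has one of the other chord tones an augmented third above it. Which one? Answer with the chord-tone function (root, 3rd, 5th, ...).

Spelling the chord: B, D♯, F♯, A, C𝄪.
The 7th is A. An augmented third above A is C𝄪.
C𝄪 is the chord's 9th.

9th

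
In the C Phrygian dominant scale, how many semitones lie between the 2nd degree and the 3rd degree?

The scale is C D♭ E F G A♭ B♭.
D♭ up to E is an augmented second — 3 semitones.

3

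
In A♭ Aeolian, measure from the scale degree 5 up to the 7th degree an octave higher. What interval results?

minor 10th

A♭ natural minor: A♭ B♭ C♭ D♭ E♭ F♭ G♭.
The scale degree 5 is E♭ and the degree 7 (up an octave) is G♭.
From E♭ to G♭: 15 semitones over a tenth = minor.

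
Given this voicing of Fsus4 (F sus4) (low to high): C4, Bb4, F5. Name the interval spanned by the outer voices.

The outer voices are C4 and F5.
C up to F spans 11 letter names and 17 semitones — a perfect eleventh.

P11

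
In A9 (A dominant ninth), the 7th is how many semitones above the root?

10

The chord tones of A9 are A-C♯-E-G-B.
A to G is a minor seventh: 10 semitones.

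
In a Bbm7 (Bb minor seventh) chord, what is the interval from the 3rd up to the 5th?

Spelling the chord: Bb Db F Ab.
That puts Db below F.
Counting 3 letters and 4 half steps from Db gives a major third.

major third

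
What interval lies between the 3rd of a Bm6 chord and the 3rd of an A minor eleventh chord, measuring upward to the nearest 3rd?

Bm6 has D as its 3rd, and A minor eleventh has C as its 3rd.
7 letter names make it a seventh; at 10 semitones (a half step narrower than major) the quality is minor.

minor seventh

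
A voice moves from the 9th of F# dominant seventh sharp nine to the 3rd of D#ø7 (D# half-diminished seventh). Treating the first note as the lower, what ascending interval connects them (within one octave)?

F# dominant seventh sharp nine has G## as its 9th, and D#ø7 (D# half-diminished seventh) has F# as its 3rd.
7 letter names make it a seventh; at 9 semitones (a whole step narrower than major) the quality is diminished.

diminished seventh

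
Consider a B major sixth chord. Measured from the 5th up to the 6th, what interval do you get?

The chord tones of B6 are B-D♯-F♯-G♯.
That puts F♯ below G♯.
Counting 2 letters and 2 half steps from F♯ gives a major second.

major second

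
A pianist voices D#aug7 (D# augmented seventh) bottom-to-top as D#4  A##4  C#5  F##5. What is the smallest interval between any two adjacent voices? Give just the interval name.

Adjacent intervals: D#4→A##4 = augmented fifth; A##4→C#5 = diminished third; C#5→F##5 = augmented fourth.
The smallest is A##4 to C#5, a diminished third (2 semitones).

diminished 3rd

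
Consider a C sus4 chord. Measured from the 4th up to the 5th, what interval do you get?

Csus4: C F G.
So we need the interval from F up to G.
F up to G spans 2 letter names and 2 semitones — a major second.

major second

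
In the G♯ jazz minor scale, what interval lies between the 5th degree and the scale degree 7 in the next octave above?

The scale runs G♯ A♯ B C♯ D♯ E♯ F𝄪.
5th degree = D♯; scale degree 7 (up an octave) = F𝄪.
D♯ up to F𝄪 spans 10 letter names and 16 semitones — a major tenth.

major tenth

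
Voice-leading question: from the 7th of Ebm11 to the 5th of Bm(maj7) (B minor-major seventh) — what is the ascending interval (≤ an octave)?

The 7th of Ebm11 is Db; the 5th of Bm(maj7) (B minor-major seventh) is F#.
3 letter names make it a third; at 5 semitones (a half step wider than major) the quality is augmented.

A3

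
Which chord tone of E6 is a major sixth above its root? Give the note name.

C#

The chord tones of E6 are E-G♯-B-C♯.
The root is E. A major sixth above E is C♯.
C♯ is the chord's 6th.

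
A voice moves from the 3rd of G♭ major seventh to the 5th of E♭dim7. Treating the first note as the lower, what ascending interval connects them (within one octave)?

G♭ major seventh has B♭ as its 3rd, and E♭dim7 has B𝄫 as its 5th.
B♭ up to B𝄫 is 11 semitones, a half step narrower than a perfect octave, so the interval is diminished.

diminished octave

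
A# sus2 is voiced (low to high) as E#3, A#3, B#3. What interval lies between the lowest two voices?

perfect fourth

Those voices are E#3 and A#3.
Counting 4 letters and 5 half steps from E# gives a perfect fourth.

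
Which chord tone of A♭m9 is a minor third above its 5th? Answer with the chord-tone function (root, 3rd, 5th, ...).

A♭m9 is spelled A♭–C♭–E♭–G♭–B♭.
The 5th is E♭. A minor third above E♭ is G♭.
G♭ is the chord's 7th.

7th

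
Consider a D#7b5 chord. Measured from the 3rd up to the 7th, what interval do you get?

diminished fifth

D# dominant seventh flat five is spelled D#-F##-A-C#.
So we need the interval from F## up to C#.
F## up to C# is 6 semitones, a half step narrower than a perfect fifth, so the interval is diminished.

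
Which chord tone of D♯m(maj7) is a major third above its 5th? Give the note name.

D♯m(maj7) (D♯ minor-major seventh) is spelled D♯ F♯ A♯ C𝄪.
The 5th is A♯. A major third above A♯ is C𝄪.
C𝄪 is the chord's 7th.

C##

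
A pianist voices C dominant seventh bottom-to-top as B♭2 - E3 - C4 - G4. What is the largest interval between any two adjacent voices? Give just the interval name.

Adjacent intervals: B♭2→E3 = augmented fourth; E3→C4 = minor sixth; C4→G4 = perfect fifth.
The largest is E3 to C4, a minor sixth (8 semitones).

minor sixth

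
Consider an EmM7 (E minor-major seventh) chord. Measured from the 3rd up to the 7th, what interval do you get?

The chord tones of E minor-major seventh are E G B D♯.
3rd = G; 7th = D♯.
From G to D♯: 8 semitones over a fifth = augmented.

A5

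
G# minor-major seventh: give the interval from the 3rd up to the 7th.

The chord tones of G#mM7 (G# minor-major seventh) are G# B D# F##.
The 3rd is B and the 7th is F##.
B up to F## is 8 semitones, a half step wider than a perfect fifth, so the interval is augmented.

A5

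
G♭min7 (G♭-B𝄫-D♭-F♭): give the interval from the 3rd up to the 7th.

perfect 5th

That puts B𝄫 below F♭.
From B𝄫 to F♭ is 7 semitones, exactly the perfect fifth.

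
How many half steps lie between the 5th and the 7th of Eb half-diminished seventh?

The chord tones of Ebø7 (Eb half-diminished seventh) are Eb–Gb–Bbb–Db.
Bbb to Db is a major third: 4 semitones.

4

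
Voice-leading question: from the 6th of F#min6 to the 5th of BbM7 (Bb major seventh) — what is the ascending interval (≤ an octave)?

The 6th of F#min6 is D#; the 5th of BbM7 (Bb major seventh) is F.
D# up to F is 2 semitones, a whole step narrower than a major third, so the interval is diminished.

diminished third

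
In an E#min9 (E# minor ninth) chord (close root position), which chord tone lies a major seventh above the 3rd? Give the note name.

F##

E#min9: E#-G#-B#-D#-F##.
The 3rd is G#. A major seventh above G# is F##.
F## is the chord's 9th.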